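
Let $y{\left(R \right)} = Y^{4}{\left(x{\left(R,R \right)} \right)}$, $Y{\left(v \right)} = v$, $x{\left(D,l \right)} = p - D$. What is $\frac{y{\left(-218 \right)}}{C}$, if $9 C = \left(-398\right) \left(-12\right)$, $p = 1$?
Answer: $\frac{6900772563}{1592} \approx 4.3347 \cdot 10^{6}$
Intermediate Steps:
$x{\left(D,l \right)} = 1 - D$
$y{\left(R \right)} = \left(1 - R\right)^{4}$
$C = \frac{1592}{3}$ ($C = \frac{\left(-398\right) \left(-12\right)}{9} = \frac{1}{9} \cdot 4776 = \frac{1592}{3} \approx 530.67$)
$\frac{y{\left(-218 \right)}}{C} = \frac{\left(-1 - 218\right)^{4}}{\frac{1592}{3}} = \left(-219\right)^{4} \cdot \frac{3}{1592} = 2300257521 \cdot \frac{3}{1592} = \frac{6900772563}{1592}$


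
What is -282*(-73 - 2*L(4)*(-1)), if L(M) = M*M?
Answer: 11562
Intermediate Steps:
L(M) = M**2
-282*(-73 - 2*L(4)*(-1)) = -282*(-73 - 2*4**2*(-1)) = -282*(-73 - 2*16*(-1)) = -282*(-73 - 32*(-1)) = -282*(-73 + 32) = -282*(-41) = 11562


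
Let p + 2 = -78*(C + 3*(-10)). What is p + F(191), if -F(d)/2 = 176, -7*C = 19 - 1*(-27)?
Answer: 17490/7 ≈ 2498.6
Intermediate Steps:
C = -46/7 (C = -(19 - 1*(-27))/7 = -(19 + 27)/7 = -⅐*46 = -46/7 ≈ -6.5714)
F(d) = -352 (F(d) = -2*176 = -352)
p = 19954/7 (p = -2 - 78*(-46/7 + 3*(-10)) = -2 - 78*(-46/7 - 30) = -2 - 78*(-256/7) = -2 + 19968/7 = 19954/7 ≈ 2850.6)
p + F(191) = 19954/7 - 352 = 17490/7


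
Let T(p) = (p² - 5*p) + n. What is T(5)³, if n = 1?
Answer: 1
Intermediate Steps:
T(p) = 1 + p² - 5*p (T(p) = (p² - 5*p) + 1 = 1 + p² - 5*p)
T(5)³ = (1 + 5² - 5*5)³ = (1 + 25 - 25)³ = 1³ = 1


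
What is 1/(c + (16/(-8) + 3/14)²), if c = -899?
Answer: -196/175579 ≈ -0.0011163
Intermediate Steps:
1/(c + (16/(-8) + 3/14)²) = 1/(-899 + (16/(-8) + 3/14)²) = 1/(-899 + (16*(-⅛) + 3*(1/14))²) = 1/(-899 + (-2 + 3/14)²) = 1/(-899 + (-25/14)²) = 1/(-899 + 625/196) = 1/(-175579/196) = -196/175579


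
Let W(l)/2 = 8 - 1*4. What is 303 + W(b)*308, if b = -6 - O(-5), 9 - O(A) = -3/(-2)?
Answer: 2767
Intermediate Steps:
O(A) = 15/2 (O(A) = 9 - (-3)/(-2) = 9 - (-3)*(-1)/2 = 9 - 1*3/2 = 9 - 3/2 = 15/2)
b = -27/2 (b = -6 - 1*15/2 = -6 - 15/2 = -27/2 ≈ -13.500)
W(l) = 8 (W(l) = 2*(8 - 1*4) = 2*(8 - 4) = 2*4 = 8)
303 + W(b)*308 = 303 + 8*308 = 303 + 2464 = 2767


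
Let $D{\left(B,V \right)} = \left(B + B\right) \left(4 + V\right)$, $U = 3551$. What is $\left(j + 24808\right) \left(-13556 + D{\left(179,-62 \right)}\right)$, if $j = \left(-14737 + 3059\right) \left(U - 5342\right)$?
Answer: $-718664437920$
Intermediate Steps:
$D{\left(B,V \right)} = 2 B \left(4 + V\right)$
$j = 20915298$ ($j = \left(-14737 + 3059\right) \left(3551 - 5342\right) = \left(-11678\right) \left(-1791\right) = 20915298$)
$\left(j + 24808\right) \left(-13556 + D{\left(179,-62 \right)}\right) = \left(20915298 + 24808\right) \left(-13556 + 2 \cdot 179 \left(4 - 62\right)\right) = 20940106 \left(-13556 + 2 \cdot 179 \left(-58\right)\right) = 20940106 \left(-13556 - 20764\right) = 20940106 \left(-34320\right) = -718664437920$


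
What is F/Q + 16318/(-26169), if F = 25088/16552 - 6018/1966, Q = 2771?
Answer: -92046164893883/147481539192273 ≈ -0.62412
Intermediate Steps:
F = -3142933/2033827 (F = 25088*(1/16552) - 6018*1/1966 = 3136/2069 - 3009/983 = -3142933/2033827 ≈ -1.5453)
F/Q + 16318/(-26169) = -3142933/2033827/2771 + 16318/(-26169) = -3142933/2033827*1/2771 + 16318*(-1/26169) = -3142933/5635734617 - 16318/26169 = -92046164893883/147481539192273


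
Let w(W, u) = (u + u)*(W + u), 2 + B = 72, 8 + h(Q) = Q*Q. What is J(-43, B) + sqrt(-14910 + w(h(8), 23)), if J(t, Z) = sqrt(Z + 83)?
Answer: 3*sqrt(17) + 2*I*sqrt(2819) ≈ 12.369 + 106.19*I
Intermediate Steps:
h(Q) = -8 + Q**2 (h(Q) = -8 + Q*Q = -8 + Q**2)
B = 70 (B = -2 + 72 = 70)
w(W, u) = 2*u*(W + u) (w(W, u) = (2*u)*(W + u) = 2*u*(W + u))
J(t, Z) = sqrt(83 + Z)
J(-43, B) + sqrt(-14910 + w(h(8), 23)) = sqrt(83 + 70) + sqrt(-14910 + 2*23*((-8 + 8**2) + 23)) = sqrt(153) + sqrt(-14910 + 2*23*((-8 + 64) + 23)) = 3*sqrt(17) + sqrt(-14910 + 2*23*(56 + 23)) = 3*sqrt(17) + sqrt(-14910 + 2*23*79) = 3*sqrt(17) + sqrt(-14910 + 3634) = 3*sqrt(17) + sqrt(-11276) = 3*sqrt(17) + 2*I*sqrt(2819)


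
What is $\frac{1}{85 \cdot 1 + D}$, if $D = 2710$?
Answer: $\frac{1}{2795} \approx 0.00035778$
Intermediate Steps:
$\frac{1}{85 \cdot 1 + D} = \frac{1}{85 \cdot 1 + 2710} = \frac{1}{85 + 2710} = \frac{1}{2795}$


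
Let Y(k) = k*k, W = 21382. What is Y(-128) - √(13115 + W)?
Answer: 16384 - 3*√3833 ≈ 16198.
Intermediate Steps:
Y(k) = k²
Y(-128) - √(13115 + W) = (-128)² - √(13115 + 21382) = 16384 - √34497 = 16384 - 3*√3833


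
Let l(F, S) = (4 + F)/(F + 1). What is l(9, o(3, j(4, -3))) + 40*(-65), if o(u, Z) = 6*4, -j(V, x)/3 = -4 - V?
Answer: -25987/10 ≈ -2598.7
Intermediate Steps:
j(V, x) = 12 + 3*V (j(V, x) = -3*(-4 - V) = 12 + 3*V)
o(u, Z) = 24
l(F, S) = (4 + F)/(1 + F)
l(9, o(3, j(4, -3))) + 40*(-65) = (4 + 9)/(1 + 9) + 40*(-65) = 13/10 - 2600 = -25987/10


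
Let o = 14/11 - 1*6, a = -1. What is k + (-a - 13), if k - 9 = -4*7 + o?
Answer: -393/11 ≈ -35.727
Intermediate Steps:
o = -52/11 (o = 14*(1/11) - 6 = 14/11 - 6 = -52/11 ≈ -4.7273)
k = -261/11 (k = 9 + (-4*7 - 52/11) = 9 + (-28 - 52/11) = 9 - 360/11 = -261/11 ≈ -23.727)
k + (-a - 13) = -261/11 + (-1*(-1) - 13) = -261/11 + (1 - 13) = -261/11 - 12 = -393/11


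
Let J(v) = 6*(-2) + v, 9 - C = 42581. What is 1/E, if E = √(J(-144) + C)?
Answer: -I*√218/3052 ≈ -0.0048378*I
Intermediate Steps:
C = -42572 (C = 9 - 1*42581 = 9 - 42581 = -42572)
J(v) = -12 + v
E = 14*I*√218 (E = √((-12 - 144) - 42572) = √(-156 - 42572) = √(-42728) = 14*I*√218 ≈ 206.71*I)
1/E = 1/(14*I*√218) = -I*√218/3052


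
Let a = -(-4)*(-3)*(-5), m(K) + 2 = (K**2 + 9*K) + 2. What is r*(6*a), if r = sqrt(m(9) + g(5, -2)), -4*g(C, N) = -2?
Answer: 900*sqrt(26) ≈ 4589.1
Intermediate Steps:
g(C, N) = 1/2 (g(C, N) = -1/4*(-2) = 1/2)
m(K) = K**2 + 9*K (m(K) = -2 + ((K**2 + 9*K) + 2) = -2 + (2 + K**2 + 9*K) = K**2 + 9*K)
a = 60 (a = -4*3*(-5) = -12*(-5) = 60)
r = 5*sqrt(26)/2 (r = sqrt(9*(9 + 9) + 1/2) = sqrt(9*18 + 1/2) = sqrt(162 + 1/2) = sqrt(325/2) = 5*sqrt(26)/2 ≈ 12.748)
r*(6*a) = (5*sqrt(26)/2)*(6*60) = (5*sqrt(26)/2)*360 = 900*sqrt(26)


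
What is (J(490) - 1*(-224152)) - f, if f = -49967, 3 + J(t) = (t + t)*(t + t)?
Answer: 1234516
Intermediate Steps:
J(t) = -3 + 4*t**2 (J(t) = -3 + (t + t)*(t + t) = -3 + (2*t)*(2*t) = -3 + 4*t**2)
(J(490) - 1*(-224152)) - f = ((-3 + 4*490**2) - 1*(-224152)) - 1*(-49967) = ((-3 + 4*240100) + 224152) + 49967 = ((-3 + 960400) + 224152) + 49967 = (960397 + 224152) + 49967 = 1184549 + 49967 = 1234516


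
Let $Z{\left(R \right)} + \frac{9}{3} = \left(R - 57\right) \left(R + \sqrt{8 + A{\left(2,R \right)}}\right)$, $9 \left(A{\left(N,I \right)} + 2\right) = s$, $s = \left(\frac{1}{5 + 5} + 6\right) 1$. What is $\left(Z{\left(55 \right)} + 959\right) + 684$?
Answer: $1530 - \frac{\sqrt{6010}}{15} \approx 1524.8$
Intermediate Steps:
$s = \frac{61}{10}$ ($s = \left(\frac{1}{10} + 6\right) 1 = \frac{61}{10} \cdot 1 = \frac{61}{10} \approx 6.1$)
$A{\left(N,I \right)} = - \frac{119}{90}$ ($A{\left(N,I \right)} = -2 + \frac{1}{9} \cdot \frac{61}{10} = -2 + \frac{61}{90} = - \frac{119}{90}$)
$Z{\left(R \right)} = -3 + \left(-57 + R\right) \left(R + \frac{\sqrt{6010}}{30}\right)$ ($Z{\left(R \right)} = -3 + \left(R - 57\right) \left(R + \sqrt{8 - \frac{119}{90}}\right) = -3 + \left(-57 + R\right) \left(R + \sqrt{\frac{601}{90}}\right) = -3 + \left(-57 + R\right) \left(R + \frac{\sqrt{6010}}{30}\right)$)
$\left(Z{\left(55 \right)} + 959\right) + 684 = \left(\left(-3 + 55^{2} - 3135 - \frac{19 \sqrt{6010}}{10} + \frac{1}{30} \cdot 55 \sqrt{6010}\right) + 959\right) + 684 = \left(\left(-3 + 3025 - 3135 - \frac{19 \sqrt{6010}}{10} + \frac{11 \sqrt{6010}}{6}\right) + 959\right) + 684 = \left(\left(-113 - \frac{\sqrt{6010}}{15}\right) + 959\right) + 684 = \left(846 - \frac{\sqrt{6010}}{15}\right) + 684 = 1530 - \frac{\sqrt{6010}}{15}$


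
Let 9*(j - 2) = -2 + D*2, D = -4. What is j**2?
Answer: 64/81 ≈ 0.79012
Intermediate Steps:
j = 8/9 (j = 2 + (-2 - 4*2)/9 = 2 + (-2 - 8)/9 = 2 + (1/9)*(-10) = 2 - 10/9 = 8/9 ≈ 0.88889)
j**2 = (8/9)**2 = 64/81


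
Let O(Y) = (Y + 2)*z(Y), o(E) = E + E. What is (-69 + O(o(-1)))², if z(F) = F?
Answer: 4761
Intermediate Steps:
o(E) = 2*E
O(Y) = Y*(2 + Y) (O(Y) = (Y + 2)*Y = (2 + Y)*Y = Y*(2 + Y))
(-69 + O(o(-1)))² = (-69 + (2*(-1))*(2 + 2*(-1)))² = (-69 - 2*(2 - 2))² = (-69 - 2*0)² = (-69 + 0)² = (-69)² = 4761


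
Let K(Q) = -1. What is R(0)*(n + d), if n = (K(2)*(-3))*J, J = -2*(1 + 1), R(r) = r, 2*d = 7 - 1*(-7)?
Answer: 0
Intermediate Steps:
d = 7 (d = (7 - 1*(-7))/2 = (7 + 7)/2 = (½)*14 = 7)
J = -4 (J = -2*2 = -4)
n = -12 (n = -1*(-3)*(-4) = 3*(-4) = -12)
R(0)*(n + d) = 0*(-12 + 7) = 0*(-5) = 0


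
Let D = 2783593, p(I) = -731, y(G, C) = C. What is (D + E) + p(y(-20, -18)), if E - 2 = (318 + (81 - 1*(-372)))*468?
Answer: 3143692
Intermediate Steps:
E = 360830 (E = 2 + (318 + (81 - 1*(-372)))*468 = 2 + (318 + (81 + 372))*468 = 2 + (318 + 453)*468 = 2 + 771*468 = 2 + 360828 = 360830)
(D + E) + p(y(-20, -18)) = (2783593 + 360830) - 731 = 3144423 - 731 = 3143692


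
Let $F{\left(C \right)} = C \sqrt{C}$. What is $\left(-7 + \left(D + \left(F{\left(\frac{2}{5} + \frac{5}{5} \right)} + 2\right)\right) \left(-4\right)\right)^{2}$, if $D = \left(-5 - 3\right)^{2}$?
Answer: $\frac{9185613}{125} + \frac{15176 \sqrt{35}}{25} \approx 77076.0$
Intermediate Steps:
$D = 64$ ($D = \left(-8\right)^{2} = 64$)
$F{\left(C \right)} = C^{\frac{3}{2}}$
$\left(-7 + \left(D + \left(F{\left(\frac{2}{5} + \frac{5}{5} \right)} + 2\right)\right) \left(-4\right)\right)^{2} = \left(-7 + \left(64 + \left(\left(\frac{2}{5} + \frac{5}{5}\right)^{\frac{3}{2}} + 2\right)\right) \left(-4\right)\right)^{2} = \left(-7 + \left(64 + \left(\left(2 \cdot \frac{1}{5} + 5 \cdot \frac{1}{5}\right)^{\frac{3}{2}} + 2\right)\right) \left(-4\right)\right)^{2} = \left(-7 + \left(64 + \left(\left(\frac{2}{5} + 1\right)^{\frac{3}{2}} + 2\right)\right) \left(-4\right)\right)^{2} = \left(-7 + \left(64 + \left(\left(\frac{7}{5}\right)^{\frac{3}{2}} + 2\right)\right) \left(-4\right)\right)^{2} = \left(-7 + \left(64 + \left(\frac{7 \sqrt{35}}{25} + 2\right)\right) \left(-4\right)\right)^{2} = \left(-7 + \left(64 + \left(2 + \frac{7 \sqrt{35}}{25}\right)\right) \left(-4\right)\right)^{2} = \left(-7 + \left(66 + \frac{7 \sqrt{35}}{25}\right) \left(-4\right)\right)^{2} = \left(-7 - \left(264 + \frac{28 \sqrt{35}}{25}\right)\right)^{2} = \left(-271 - \frac{28 \sqrt{35}}{25}\right)^{2}$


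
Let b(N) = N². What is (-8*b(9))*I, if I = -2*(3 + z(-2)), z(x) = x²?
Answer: 9072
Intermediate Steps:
I = -14 (I = -2*(3 + (-2)²) = -2*(3 + 4) = -2*7 = -14)
(-8*b(9))*I = -8*9²*(-14) = -8*81*(-14) = -648*(-14) = 9072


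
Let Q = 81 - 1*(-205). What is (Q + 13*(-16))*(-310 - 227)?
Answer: -41886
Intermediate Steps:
Q = 286 (Q = 81 + 205 = 286)
(Q + 13*(-16))*(-310 - 227) = (286 + 13*(-16))*(-310 - 227) = (286 - 208)*(-537) = 78*(-537) = -41886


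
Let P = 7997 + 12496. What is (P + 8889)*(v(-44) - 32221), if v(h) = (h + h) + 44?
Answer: -948010230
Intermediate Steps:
v(h) = 44 + 2*h (v(h) = 2*h + 44 = 44 + 2*h)
P = 20493
(P + 8889)*(v(-44) - 32221) = (20493 + 8889)*((44 + 2*(-44)) - 32221) = 29382*((44 - 88) - 32221) = 29382*(-44 - 32221) = 29382*(-32265) = -948010230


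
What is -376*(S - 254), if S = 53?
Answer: 75576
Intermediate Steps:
-376*(S - 254) = -376*(53 - 254) = -376*(-201) = 75576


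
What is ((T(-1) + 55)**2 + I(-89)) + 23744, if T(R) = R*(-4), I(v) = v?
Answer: 27136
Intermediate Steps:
T(R) = -4*R
((T(-1) + 55)**2 + I(-89)) + 23744 = ((-4*(-1) + 55)**2 - 89) + 23744 = ((4 + 55)**2 - 89) + 23744 = (59**2 - 89) + 23744 = (3481 - 89) + 23744 = 3392 + 23744 = 27136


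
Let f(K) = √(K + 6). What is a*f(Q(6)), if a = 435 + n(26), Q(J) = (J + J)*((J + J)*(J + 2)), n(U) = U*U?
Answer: 1111*√1158 ≈ 37807.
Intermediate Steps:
n(U) = U²
Q(J) = 4*J²*(2 + J) (Q(J) = (2*J)*((2*J)*(2 + J)) = (2*J)*(2*J*(2 + J)) = 4*J²*(2 + J))
a = 1111 (a = 435 + 26² = 435 + 676 = 1111)
f(K) = √(6 + K)
a*f(Q(6)) = 1111*√(6 + 4*6²*(2 + 6)) = 1111*√(6 + 4*36*8) = 1111*√(6 + 1152) = 1111*√1158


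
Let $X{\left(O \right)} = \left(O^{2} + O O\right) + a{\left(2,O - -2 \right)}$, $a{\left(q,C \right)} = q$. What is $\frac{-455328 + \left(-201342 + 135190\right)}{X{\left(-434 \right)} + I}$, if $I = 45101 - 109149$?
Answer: $- \frac{260740}{156333} \approx -1.6679$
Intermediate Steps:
$X{\left(O \right)} = 2 + 2 O^{2}$ ($X{\left(O \right)} = \left(O^{2} + O O\right) + 2 = \left(O^{2} + O^{2}\right) + 2 = 2 O^{2} + 2 = 2 + 2 O^{2}$)
$I = -64048$
$\frac{-455328 + \left(-201342 + 135190\right)}{X{\left(-434 \right)} + I} = \frac{-455328 + \left(-201342 + 135190\right)}{\left(2 + 2 \left(-434\right)^{2}\right) - 64048} = \frac{-455328 - 66152}{\left(2 + 2 \cdot 188356\right) - 64048} = - \frac{521480}{\left(2 + 376712\right) - 64048} = - \frac{521480}{376714 - 64048} = - \frac{521480}{312666} = \left(-521480\right) \frac{1}{312666} = - \frac{260740}{156333}$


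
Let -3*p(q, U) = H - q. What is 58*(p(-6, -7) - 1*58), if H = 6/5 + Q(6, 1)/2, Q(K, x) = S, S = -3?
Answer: -17371/5 ≈ -3474.2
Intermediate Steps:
Q(K, x) = -3
H = -3/10 (H = 6/5 - 3/2 = -3/10 ≈ -0.30000)
p(q, U) = 1/10 + q/3 (p(q, U) = -(-3/10 - q)/3 = 1/10 + q/3)
58*(p(-6, -7) - 1*58) = 58*((1/10 + (1/3)*(-6)) - 1*58) = 58*((1/10 - 2) - 58) = 58*(-19/10 - 58) = 58*(-599/10) = -17371/5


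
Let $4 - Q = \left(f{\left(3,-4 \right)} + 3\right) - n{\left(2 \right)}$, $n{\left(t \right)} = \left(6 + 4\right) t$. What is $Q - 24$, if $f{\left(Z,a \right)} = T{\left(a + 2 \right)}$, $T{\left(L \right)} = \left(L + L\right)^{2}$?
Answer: $-19$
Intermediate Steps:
$T{\left(L \right)} = 4 L^{2}$ ($T{\left(L \right)} = \left(2 L\right)^{2} = 4 L^{2}$)
$f{\left(Z,a \right)} = 4 \left(2 + a\right)^{2}$ ($f{\left(Z,a \right)} = 4 \left(a + 2\right)^{2} = 4 \left(2 + a\right)^{2}$)
$n{\left(t \right)} = 10 t$
$Q = 5$ ($Q = 4 - \left(\left(4 \left(2 - 4\right)^{2} + 3\right) - 10 \cdot 2\right) = 4 - \left(\left(4 \left(-2\right)^{2} + 3\right) - 20\right) = 4 - \left(\left(4 \cdot 4 + 3\right) - 20\right) = 4 - \left(\left(16 + 3\right) - 20\right) = 4 - \left(19 - 20\right) = 4 - -1 = 4 + 1 = 5$)
$Q - 24 = 5 - 24 = -19$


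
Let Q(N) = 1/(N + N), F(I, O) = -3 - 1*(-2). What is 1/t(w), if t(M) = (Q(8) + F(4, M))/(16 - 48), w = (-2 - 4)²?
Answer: 512/15 ≈ 34.133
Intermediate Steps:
w = 36 (w = (-6)² = 36)
F(I, O) = -1 (F(I, O) = -3 + 2 = -1)
Q(N) = 1/(2*N)
t(M) = 15/512 (t(M) = ((½)/8 - 1)/(16 - 48) = ((½)*(⅛) - 1)/(-32) = (1/16 - 1)*(-1/32) = -15/16*(-1/32) = 15/512)
1/t(w) = 1/(15/512) = 512/15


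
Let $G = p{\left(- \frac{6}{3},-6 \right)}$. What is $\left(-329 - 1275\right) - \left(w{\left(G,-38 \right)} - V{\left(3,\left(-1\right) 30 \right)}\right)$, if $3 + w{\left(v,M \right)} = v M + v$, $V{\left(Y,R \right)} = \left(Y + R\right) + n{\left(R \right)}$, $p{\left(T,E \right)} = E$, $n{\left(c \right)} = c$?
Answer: $-1880$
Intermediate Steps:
$V{\left(Y,R \right)} = Y + 2 R$ ($V{\left(Y,R \right)} = \left(Y + R\right) + R = \left(R + Y\right) + R = Y + 2 R$)
$G = -6$
$w{\left(v,M \right)} = -3 + v + M v$ ($w{\left(v,M \right)} = -3 + \left(v M + v\right) = -3 + \left(M v + v\right) = -3 + \left(v + M v\right) = -3 + v + M v$)
$\left(-329 - 1275\right) - \left(w{\left(G,-38 \right)} - V{\left(3,\left(-1\right) 30 \right)}\right) = \left(-329 - 1275\right) - \left(\left(-3 - 6 - -228\right) - \left(3 + 2 \left(\left(-1\right) 30\right)\right)\right) = -1604 - \left(\left(-3 - 6 + 228\right) - \left(3 + 2 \left(-30\right)\right)\right) = -1604 - \left(219 - \left(3 - 60\right)\right) = -1604 - \left(219 - -57\right) = -1604 - \left(219 + 57\right) = -1604 - 276 = -1880$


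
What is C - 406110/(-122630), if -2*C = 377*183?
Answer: -845955411/24526 ≈ -34492.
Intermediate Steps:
C = -68991/2 (C = -377*183/2 = -½*68991 = -68991/2 ≈ -34496.)
C - 406110/(-122630) = -68991/2 - 406110/(-122630) = -68991/2 - 406110*(-1)/122630 = -68991/2 - 1*(-40611/12263) = -68991/2 + 40611/12263 = -845955411/24526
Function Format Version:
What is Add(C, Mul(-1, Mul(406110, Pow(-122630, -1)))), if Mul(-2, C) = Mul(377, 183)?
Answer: Rational(-845955411, 24526) ≈ -34492.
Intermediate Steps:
C = Rational(-68991, 2) (C = Mul(Rational(-1, 2), Mul(377, 183)) = Mul(Rational(-1, 2), 68991) = Rational(-68991, 2) ≈ -34496.)
Add(C, Mul(-1, Mul(406110, Pow(-122630, -1)))) = Add(Rational(-68991, 2), Mul(-1, Mul(406110, Pow(-122630, -1)))) = Add(Rational(-68991, 2), Mul(-1, Mul(406110, Rational(-1, 122630)))) = Add(Rational(-68991, 2), Mul(-1, Rational(-40611, 12263))) = Add(Rational(-68991, 2), Rational(40611, 12263)) = Rational(-845955411, 24526)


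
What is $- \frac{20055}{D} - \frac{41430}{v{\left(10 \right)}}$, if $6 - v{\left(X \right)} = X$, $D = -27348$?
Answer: $\frac{94425655}{9116} \approx 10358.0$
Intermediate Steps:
$v{\left(X \right)} = 6 - X$
$- \frac{20055}{D} - \frac{41430}{v{\left(10 \right)}} = - \frac{20055}{-27348} - \frac{41430}{6 - 10} = \left(-20055\right) \left(- \frac{1}{27348}\right) - \frac{41430}{6 - 10} = \frac{6685}{9116} - \frac{41430}{-4} = \frac{6685}{9116} - - \frac{20715}{2} = \frac{6685}{9116} + \frac{20715}{2} = \frac{94425655}{9116}$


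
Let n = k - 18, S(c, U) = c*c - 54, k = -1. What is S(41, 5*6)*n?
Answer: -30913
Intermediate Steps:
S(c, U) = -54 + c**2 (S(c, U) = c**2 - 54 = -54 + c**2)
n = -19 (n = -1 - 18 = -19)
S(41, 5*6)*n = (-54 + 41**2)*(-19) = (-54 + 1681)*(-19) = 1627*(-19) = -30913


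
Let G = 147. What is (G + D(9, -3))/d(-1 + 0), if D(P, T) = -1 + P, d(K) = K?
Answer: -155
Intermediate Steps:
(G + D(9, -3))/d(-1 + 0) = (147 + (-1 + 9))/(-1 + 0) = (147 + 8)/(-1) = 155*(-1) = -155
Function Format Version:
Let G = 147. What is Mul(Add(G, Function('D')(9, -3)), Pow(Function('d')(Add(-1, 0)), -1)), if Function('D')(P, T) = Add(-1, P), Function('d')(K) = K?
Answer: -155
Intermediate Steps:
Mul(Add(G, Function('D')(9, -3)), Pow(Function('d')(Add(-1, 0)), -1)) = Mul(Add(147, Add(-1, 9)), Pow(Add(-1, 0), -1)) = Mul(Add(147, 8), Pow(-1, -1)) = Mul(155, -1) = -155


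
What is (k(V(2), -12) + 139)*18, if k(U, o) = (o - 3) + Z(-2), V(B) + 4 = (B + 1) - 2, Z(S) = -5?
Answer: 2142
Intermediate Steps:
V(B) = -5 + B (V(B) = -4 + ((B + 1) - 2) = -4 + ((1 + B) - 2) = -4 + (-1 + B) = -5 + B)
k(U, o) = -8 + o (k(U, o) = (o - 3) - 5 = (-3 + o) - 5 = -8 + o)
(k(V(2), -12) + 139)*18 = ((-8 - 12) + 139)*18 = (-20 + 139)*18 = 119*18 = 2142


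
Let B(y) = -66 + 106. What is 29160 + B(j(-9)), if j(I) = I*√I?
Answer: 29200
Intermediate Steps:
j(I) = I^(3/2)
B(y) = 40
29160 + B(j(-9)) = 29160 + 40 = 29200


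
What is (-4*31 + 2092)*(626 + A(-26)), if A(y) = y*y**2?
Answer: -33357600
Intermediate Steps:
A(y) = y**3
(-4*31 + 2092)*(626 + A(-26)) = (-4*31 + 2092)*(626 + (-26)**3) = (-124 + 2092)*(626 - 17576) = 1968*(-16950) = -33357600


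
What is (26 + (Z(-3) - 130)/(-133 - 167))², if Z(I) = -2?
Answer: 436921/625 ≈ 699.07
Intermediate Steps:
(26 + (Z(-3) - 130)/(-133 - 167))² = (26 + (-2 - 130)/(-133 - 167))² = (26 - 132/(-300))² = (26 - 132*(-1/300))² = (26 + 11/25)² = (661/25)² = 436921/625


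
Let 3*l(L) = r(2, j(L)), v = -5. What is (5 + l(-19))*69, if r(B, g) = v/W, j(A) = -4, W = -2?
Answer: 805/2 ≈ 402.50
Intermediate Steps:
r(B, g) = 5/2 (r(B, g) = -5/(-2) = -5*(-1/2) = 5/2)
l(L) = 5/6 (l(L) = (1/3)*(5/2) = 5/6)
(5 + l(-19))*69 = (5 + 5/6)*69 = (35/6)*69 = 805/2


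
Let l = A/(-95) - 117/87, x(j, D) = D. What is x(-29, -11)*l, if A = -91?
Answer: 11726/2755 ≈ 4.2563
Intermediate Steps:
l = -1066/2755 (l = -91/(-95) - 117/87 = -91*(-1/95) - 117*1/87 = 91/95 - 39/29 = -1066/2755 ≈ -0.38693)
x(-29, -11)*l = -11*(-1066/2755) = 11726/2755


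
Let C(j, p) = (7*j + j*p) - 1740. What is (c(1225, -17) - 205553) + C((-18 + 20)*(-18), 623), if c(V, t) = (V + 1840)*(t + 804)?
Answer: 2182182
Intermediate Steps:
c(V, t) = (804 + t)*(1840 + V) (c(V, t) = (1840 + V)*(804 + t) = (804 + t)*(1840 + V))
C(j, p) = -1740 + 7*j + j*p
(c(1225, -17) - 205553) + C((-18 + 20)*(-18), 623) = ((1479360 + 804*1225 + 1840*(-17) + 1225*(-17)) - 205553) + (-1740 + 7*((-18 + 20)*(-18)) + ((-18 + 20)*(-18))*623) = ((1479360 + 984900 - 31280 - 20825) - 205553) + (-1740 + 7*(2*(-18)) + (2*(-18))*623) = (2412155 - 205553) + (-1740 + 7*(-36) - 36*623) = 2206602 + (-1740 - 252 - 22428) = 2206602 - 24420 = 2182182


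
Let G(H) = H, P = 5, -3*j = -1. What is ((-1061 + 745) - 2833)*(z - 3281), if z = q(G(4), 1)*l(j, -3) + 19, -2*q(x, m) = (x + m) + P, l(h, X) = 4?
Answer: 10335018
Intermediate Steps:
j = 1/3 (j = -1/3*(-1) = 1/3 ≈ 0.33333)
q(x, m) = -5/2 - m/2 - x/2 (q(x, m) = -((x + m) + 5)/2 = -((m + x) + 5)/2 = -(5 + m + x)/2 = -5/2 - m/2 - x/2)
z = -1 (z = (-5/2 - 1/2*1 - 1/2*4)*4 + 19 = (-5/2 - 1/2 - 2)*4 + 19 = -5*4 + 19 = -20 + 19 = -1)
((-1061 + 745) - 2833)*(z - 3281) = ((-1061 + 745) - 2833)*(-1 - 3281) = (-316 - 2833)*(-3282) = -3149*(-3282) = 10335018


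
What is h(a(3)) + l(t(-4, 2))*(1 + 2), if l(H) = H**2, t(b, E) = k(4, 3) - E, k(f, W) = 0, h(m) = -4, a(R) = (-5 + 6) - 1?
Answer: 8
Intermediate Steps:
a(R) = 0 (a(R) = 1 - 1 = 0)
t(b, E) = -E (t(b, E) = 0 - E = -E)
h(a(3)) + l(t(-4, 2))*(1 + 2) = -4 + (-1*2)**2*(1 + 2) = -4 + (-2)**2*3 = -4 + 4*3 = -4 + 12 = 8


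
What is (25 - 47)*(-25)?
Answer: 550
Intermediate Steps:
(25 - 47)*(-25) = -22*(-25) = 550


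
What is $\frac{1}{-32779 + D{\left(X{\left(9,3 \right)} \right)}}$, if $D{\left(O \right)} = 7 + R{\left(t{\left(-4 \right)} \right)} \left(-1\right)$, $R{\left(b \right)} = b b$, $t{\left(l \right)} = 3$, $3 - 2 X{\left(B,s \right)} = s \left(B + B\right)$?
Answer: $- \frac{1}{32781} \approx -3.0505 \cdot 10^{-5}$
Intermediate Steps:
$X{\left(B,s \right)} = \frac{3}{2} - B s$ ($X{\left(B,s \right)} = \frac{3}{2} - \frac{s \left(B + B\right)}{2} = \frac{3}{2} - \frac{s 2 B}{2} = \frac{3}{2} - \frac{2 B s}{2} = \frac{3}{2} - B s$)
$R{\left(b \right)} = b^{2}$
$D{\left(O \right)} = -2$ ($D{\left(O \right)} = 7 + 3^{2} \left(-1\right) = 7 + 9 \left(-1\right) = 7 - 9 = -2$)
$\frac{1}{-32779 + D{\left(X{\left(9,3 \right)} \right)}} = \frac{1}{-32779 - 2} = \frac{1}{-32781} = - \frac{1}{32781}$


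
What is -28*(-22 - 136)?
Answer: 4424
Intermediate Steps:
-28*(-22 - 136) = -28*(-158) = 4424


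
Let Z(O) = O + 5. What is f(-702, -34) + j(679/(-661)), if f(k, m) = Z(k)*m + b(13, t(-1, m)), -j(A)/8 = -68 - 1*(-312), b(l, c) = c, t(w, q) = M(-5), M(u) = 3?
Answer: 21749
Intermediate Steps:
t(w, q) = 3
j(A) = -1952 (j(A) = -8*(-68 - 1*(-312)) = -8*(-68 + 312) = -8*244 = -1952)
Z(O) = 5 + O
f(k, m) = 3 + m*(5 + k) (f(k, m) = (5 + k)*m + 3 = m*(5 + k) + 3 = 3 + m*(5 + k))
f(-702, -34) + j(679/(-661)) = (3 - 34*(5 - 702)) - 1952 = (3 - 34*(-697)) - 1952 = (3 + 23698) - 1952 = 23701 - 1952 = 21749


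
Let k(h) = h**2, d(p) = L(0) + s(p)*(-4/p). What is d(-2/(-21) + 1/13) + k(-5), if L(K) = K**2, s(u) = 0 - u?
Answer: 29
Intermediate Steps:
s(u) = -u
d(p) = 4 (d(p) = 0**2 + (-p)*(-4/p) = 0 + 4 = 4)
d(-2/(-21) + 1/13) + k(-5) = 4 + (-5)**2 = 4 + 25 = 29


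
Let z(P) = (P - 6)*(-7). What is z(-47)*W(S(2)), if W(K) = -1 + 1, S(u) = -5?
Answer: 0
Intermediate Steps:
W(K) = 0
z(P) = 42 - 7*P (z(P) = (-6 + P)*(-7) = 42 - 7*P)
z(-47)*W(S(2)) = (42 - 7*(-47))*0 = (42 + 329)*0 = 371*0 = 0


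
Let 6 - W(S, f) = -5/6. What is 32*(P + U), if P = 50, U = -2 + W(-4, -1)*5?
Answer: 7888/3 ≈ 2629.3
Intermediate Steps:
W(S, f) = 41/6 (W(S, f) = 6 - (-5)/6 = 6 - 1*(-⅚) = 6 + ⅚ = 41/6)
U = 193/6 (U = -2 + (41/6)*5 = -2 + 205/6 = 193/6 ≈ 32.167)
32*(P + U) = 32*(50 + 193/6) = 32*(493/6) = 7888/3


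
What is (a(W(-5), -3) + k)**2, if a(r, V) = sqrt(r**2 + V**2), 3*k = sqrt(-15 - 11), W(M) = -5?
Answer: 280/9 + 4*I*sqrt(221)/3 ≈ 31.111 + 19.821*I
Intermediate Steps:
k = I*sqrt(26)/3 (k = sqrt(-15 - 11)/3 = sqrt(-26)/3 = (I*sqrt(26))/3 = I*sqrt(26)/3 ≈ 1.6997*I)
a(r, V) = sqrt(V**2 + r**2)
(a(W(-5), -3) + k)**2 = (sqrt((-3)**2 + (-5)**2) + I*sqrt(26)/3)**2 = (sqrt(9 + 25) + I*sqrt(26)/3)**2 = (sqrt(34) + I*sqrt(26)/3)**2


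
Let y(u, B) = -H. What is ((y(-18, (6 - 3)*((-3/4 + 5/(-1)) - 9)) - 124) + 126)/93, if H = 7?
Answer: -5/93 ≈ -0.053763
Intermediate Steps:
y(u, B) = -7 (y(u, B) = -1*7 = -7)
((y(-18, (6 - 3)*((-3/4 + 5/(-1)) - 9)) - 124) + 126)/93 = ((-7 - 124) + 126)/93 = (-131 + 126)*(1/93) = -5*1/93 = -5/93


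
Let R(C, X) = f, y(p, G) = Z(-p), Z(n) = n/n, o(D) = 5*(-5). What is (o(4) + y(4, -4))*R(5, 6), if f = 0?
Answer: 0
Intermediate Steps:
o(D) = -25
Z(n) = 1
y(p, G) = 1
R(C, X) = 0
(o(4) + y(4, -4))*R(5, 6) = (-25 + 1)*0 = -24*0 = 0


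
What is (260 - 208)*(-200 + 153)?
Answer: -2444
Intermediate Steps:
(260 - 208)*(-200 + 153) = 52*(-47) = -2444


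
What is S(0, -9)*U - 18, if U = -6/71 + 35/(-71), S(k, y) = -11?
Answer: -827/71 ≈ -11.648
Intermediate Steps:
U = -41/71 (U = -6*1/71 + 35*(-1/71) = -6/71 - 35/71 = -41/71 ≈ -0.57747)
S(0, -9)*U - 18 = -11*(-41/71) - 18 = 451/71 - 18 = -827/71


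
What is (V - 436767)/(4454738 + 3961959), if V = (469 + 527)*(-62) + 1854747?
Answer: 1356228/8416697 ≈ 0.16114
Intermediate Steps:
V = 1792995 (V = 996*(-62) + 1854747 = -61752 + 1854747 = 1792995)
(V - 436767)/(4454738 + 3961959) = (1792995 - 436767)/(4454738 + 3961959) = 1356228/8416697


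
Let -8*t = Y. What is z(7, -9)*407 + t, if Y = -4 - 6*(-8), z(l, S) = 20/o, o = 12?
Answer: 4037/6 ≈ 672.83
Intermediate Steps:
z(l, S) = 5/3 (z(l, S) = 20/12 = 20*(1/12) = 5/3)
Y = 44 (Y = -4 + 48 = 44)
t = -11/2 (t = -1/8*44 = -11/2 ≈ -5.5000)
z(7, -9)*407 + t = (5/3)*407 - 11/2 = 2035/3 - 11/2 = 4037/6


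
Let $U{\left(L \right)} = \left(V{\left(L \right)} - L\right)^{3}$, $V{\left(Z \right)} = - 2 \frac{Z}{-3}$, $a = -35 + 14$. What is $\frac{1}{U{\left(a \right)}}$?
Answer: $\frac{1}{343} \approx 0.0029155$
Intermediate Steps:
$a = -21$
$V{\left(Z \right)} = \frac{2 Z}{3}$ ($V{\left(Z \right)} = - 2 Z \left(- \frac{1}{3}\right) = - 2 \left(- \frac{Z}{3}\right) = \frac{2 Z}{3}$)
$U{\left(L \right)} = - \frac{L^{3}}{27}$ ($U{\left(L \right)} = \left(\frac{2 L}{3} - L\right)^{3} = \left(- \frac{L}{3}\right)^{3} = - \frac{L^{3}}{27}$)
$\frac{1}{U{\left(a \right)}} = \frac{1}{\left(- \frac{1}{27}\right) \left(-21\right)^{3}} = \frac{1}{\left(- \frac{1}{27}\right) \left(-9261\right)} = \frac{1}{343}$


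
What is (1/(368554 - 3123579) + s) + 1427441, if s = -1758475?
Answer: -912006945851/2755025 ≈ -3.3103e+5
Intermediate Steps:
(1/(368554 - 3123579) + s) + 1427441 = (1/(368554 - 3123579) - 1758475) + 1427441 = (1/(-2755025) - 1758475) + 1427441 = (-1/2755025 - 1758475) + 1427441 = -4844642586876/2755025 + 1427441 = -912006945851/2755025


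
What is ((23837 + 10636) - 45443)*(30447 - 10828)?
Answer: -215220430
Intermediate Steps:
((23837 + 10636) - 45443)*(30447 - 10828) = (34473 - 45443)*19619 = -10970*19619 = -215220430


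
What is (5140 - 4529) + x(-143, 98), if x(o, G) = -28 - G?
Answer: 485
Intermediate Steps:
(5140 - 4529) + x(-143, 98) = (5140 - 4529) + (-28 - 1*98) = 611 + (-28 - 98) = 611 - 126 = 485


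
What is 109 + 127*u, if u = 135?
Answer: 17254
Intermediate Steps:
109 + 127*u = 109 + 127*135 = 109 + 17145 = 17254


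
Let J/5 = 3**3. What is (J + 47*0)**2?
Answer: 18225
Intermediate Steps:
J = 135 (J = 5*3**3 = 5*27 = 135)
(J + 47*0)**2 = (135 + 47*0)**2 = (135 + 0)**2 = 135**2 = 18225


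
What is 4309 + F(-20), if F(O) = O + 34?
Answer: 4323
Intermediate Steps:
F(O) = 34 + O
4309 + F(-20) = 4309 + (34 - 20) = 4309 + 14 = 4323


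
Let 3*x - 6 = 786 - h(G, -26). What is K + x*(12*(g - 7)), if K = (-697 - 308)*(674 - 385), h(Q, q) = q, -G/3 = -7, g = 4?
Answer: -300261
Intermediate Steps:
G = 21 (G = -3*(-7) = 21)
x = 818/3 (x = 2 + (786 - 1*(-26))/3 = 2 + (786 + 26)/3 = 2 + (⅓)*812 = 2 + 812/3 = 818/3 ≈ 272.67)
K = -290445 (K = -1005*289 = -290445)
K + x*(12*(g - 7)) = -290445 + 818*(12*(4 - 7))/3 = -290445 + 818*(12*(-3))/3 = -290445 + (818/3)*(-36) = -290445 - 9816 = -300261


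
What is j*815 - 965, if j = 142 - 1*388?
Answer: -201455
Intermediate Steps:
j = -246 (j = 142 - 388 = -246)
j*815 - 965 = -246*815 - 965 = -200490 - 965 = -201455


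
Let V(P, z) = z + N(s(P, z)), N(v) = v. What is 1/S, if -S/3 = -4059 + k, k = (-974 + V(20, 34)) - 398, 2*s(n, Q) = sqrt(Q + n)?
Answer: 3598/58255191 + sqrt(6)/58255191 ≈ 6.1805e-5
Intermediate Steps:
s(n, Q) = sqrt(Q + n)/2
V(P, z) = z + sqrt(P + z)/2 (V(P, z) = z + sqrt(z + P)/2 = z + sqrt(P + z)/2)
k = -1338 + 3*sqrt(6)/2 (k = (-974 + (34 + sqrt(20 + 34)/2)) - 398 = (-974 + (34 + sqrt(54)/2)) - 398 = (-974 + (34 + (3*sqrt(6))/2)) - 398 = (-974 + (34 + 3*sqrt(6)/2)) - 398 = (-940 + 3*sqrt(6)/2) - 398 = -1338 + 3*sqrt(6)/2 ≈ -1334.3)
S = 16191 - 9*sqrt(6)/2 (S = -3*(-4059 + (-1338 + 3*sqrt(6)/2)) = -3*(-5397 + 3*sqrt(6)/2) = 16191 - 9*sqrt(6)/2 ≈ 16180.)
1/S = 1/(16191 - 9*sqrt(6)/2)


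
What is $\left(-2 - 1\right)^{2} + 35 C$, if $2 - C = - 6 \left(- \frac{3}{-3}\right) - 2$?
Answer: $359$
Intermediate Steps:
$C = 10$ ($C = 2 - \left(- 6 \left(- \frac{3}{-3}\right) - 2\right) = 2 - \left(- 6 \left(\left(-3\right) \left(- \frac{1}{3}\right)\right) - 2\right) = 2 - \left(\left(-6\right) 1 - 2\right) = 2 - \left(-6 - 2\right) = 2 - -8 = 2 + 8 = 10$)
$\left(-2 - 1\right)^{2} + 35 C = \left(-2 - 1\right)^{2} + 35 \cdot 10 = \left(-3\right)^{2} + 350 = 9 + 350 = 359$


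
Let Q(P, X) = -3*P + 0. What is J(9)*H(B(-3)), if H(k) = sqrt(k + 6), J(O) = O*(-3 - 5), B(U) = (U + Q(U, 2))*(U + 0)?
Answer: -144*I*sqrt(3) ≈ -249.42*I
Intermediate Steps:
Q(P, X) = -3*P
B(U) = -2*U**2 (B(U) = (U - 3*U)*(U + 0) = (-2*U)*U = -2*U**2)
J(O) = -8*O (J(O) = O*(-8) = -8*O)
H(k) = sqrt(6 + k)
J(9)*H(B(-3)) = (-8*9)*sqrt(6 - 2*(-3)**2) = -72*sqrt(6 - 2*9) = -72*sqrt(6 - 18) = -144*I*sqrt(3)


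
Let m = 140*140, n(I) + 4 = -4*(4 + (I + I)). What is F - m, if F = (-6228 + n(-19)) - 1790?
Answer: -27486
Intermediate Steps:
n(I) = -20 - 8*I (n(I) = -4 - 4*(4 + (I + I)) = -4 - 4*(4 + 2*I) = -4 + (-16 - 8*I) = -20 - 8*I)
m = 19600
F = -7886 (F = (-6228 + (-20 - 8*(-19))) - 1790 = (-6228 + (-20 + 152)) - 1790 = (-6228 + 132) - 1790 = -6096 - 1790 = -7886)
F - m = -7886 - 1*19600 = -7886 - 19600 = -27486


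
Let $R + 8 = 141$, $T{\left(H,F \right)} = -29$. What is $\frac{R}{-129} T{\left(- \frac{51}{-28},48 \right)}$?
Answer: $\frac{3857}{129} \approx 29.899$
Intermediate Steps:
$R = 133$ ($R = -8 + 141 = 133$)
$\frac{R}{-129} T{\left(- \frac{51}{-28},48 \right)} = \frac{133}{-129} \left(-29\right) = 133 \left(- \frac{1}{129}\right) \left(-29\right) = \left(- \frac{133}{129}\right) \left(-29\right) = \frac{3857}{129}$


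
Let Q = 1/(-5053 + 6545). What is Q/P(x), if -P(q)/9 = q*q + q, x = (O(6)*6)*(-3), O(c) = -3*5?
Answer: -1/982526760 ≈ -1.0178e-9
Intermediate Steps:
O(c) = -15
Q = 1/1492 ≈ 0.00067024
x = 270 (x = -15*6*(-3) = -90*(-3) = 270)
P(q) = -9*q - 9*q² (P(q) = -9*(q*q + q) = -9*(q² + q) = -9*(q + q²) = -9*q - 9*q²)
Q/P(x) = 1/(1492*((-9*270*(1 + 270)))) = 1/(1492*((-9*270*271))) = (1/1492)/(-658530) = (1/1492)*(-1/658530) = -1/982526760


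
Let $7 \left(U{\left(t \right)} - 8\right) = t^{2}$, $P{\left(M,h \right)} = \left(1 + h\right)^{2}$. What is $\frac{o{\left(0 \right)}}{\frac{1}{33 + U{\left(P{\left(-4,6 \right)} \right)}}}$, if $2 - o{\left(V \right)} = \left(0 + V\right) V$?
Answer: $768$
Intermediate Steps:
$o{\left(V \right)} = 2 - V^{2}$ ($o{\left(V \right)} = 2 - \left(0 + V\right) V = 2 - V V = 2 - V^{2}$)
$U{\left(t \right)} = 8 + \frac{t^{2}}{7}$
$\frac{o{\left(0 \right)}}{\frac{1}{33 + U{\left(P{\left(-4,6 \right)} \right)}}} = \frac{2 - 0^{2}}{\frac{1}{33 + \left(8 + \frac{\left(\left(1 + 6\right)^{2}\right)^{2}}{7}\right)}} = \frac{2 - 0}{\frac{1}{33 + \left(8 + \frac{\left(7^{2}\right)^{2}}{7}\right)}} = \frac{2 + 0}{\frac{1}{33 + \left(8 + \frac{49^{2}}{7}\right)}} = \frac{2}{\frac{1}{33 + \left(8 + \frac{1}{7} \cdot 2401\right)}} = \frac{2}{\frac{1}{33 + \left(8 + 343\right)}} = \frac{2}{\frac{1}{33 + 351}} = \frac{2}{\frac{1}{384}} = 2 \frac{1}{\frac{1}{384}} = 2 \cdot 384 = 768$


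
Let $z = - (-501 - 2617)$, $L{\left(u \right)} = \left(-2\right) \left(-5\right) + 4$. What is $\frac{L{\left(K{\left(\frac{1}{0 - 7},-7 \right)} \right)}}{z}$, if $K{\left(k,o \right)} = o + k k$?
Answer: $\frac{7}{1559} \approx 0.0044901$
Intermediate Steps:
$K{\left(k,o \right)} = o + k^{2}$
$L{\left(u \right)} = 14$ ($L{\left(u \right)} = 10 + 4 = 14$)
$z = 3118$ ($z = - (-501 - 2617) = \left(-1\right) \left(-3118\right) = 3118$)
$\frac{L{\left(K{\left(\frac{1}{0 - 7},-7 \right)} \right)}}{z} = \frac{14}{3118} = 14 \cdot \frac{1}{3118} = \frac{7}{1559}$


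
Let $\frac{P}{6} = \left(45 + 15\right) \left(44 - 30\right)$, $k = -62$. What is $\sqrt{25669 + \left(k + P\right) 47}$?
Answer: $\sqrt{259635} \approx 509.54$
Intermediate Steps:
$P = 5040$ ($P = 6 \left(45 + 15\right) \left(44 - 30\right) = 6 \cdot 60 \cdot 14 = 6 \cdot 840 = 5040$)
$\sqrt{25669 + \left(k + P\right) 47} = \sqrt{25669 + \left(-62 + 5040\right) 47} = \sqrt{25669 + 4978 \cdot 47} = \sqrt{25669 + 233966} = \sqrt{259635}$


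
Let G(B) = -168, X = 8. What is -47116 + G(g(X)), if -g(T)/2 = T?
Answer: -47284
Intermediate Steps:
g(T) = -2*T
-47116 + G(g(X)) = -47116 - 168 = -47284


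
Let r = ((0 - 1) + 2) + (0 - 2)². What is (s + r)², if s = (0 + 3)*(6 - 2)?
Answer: 289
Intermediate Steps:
s = 12 (s = 3*4 = 12)
r = 5 (r = (-1 + 2) + (-2)² = 1 + 4 = 5)
(s + r)² = (12 + 5)² = 17² = 289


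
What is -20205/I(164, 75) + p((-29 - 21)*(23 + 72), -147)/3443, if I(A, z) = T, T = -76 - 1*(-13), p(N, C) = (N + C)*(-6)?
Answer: 7935209/24101 ≈ 329.25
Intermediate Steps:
p(N, C) = -6*C - 6*N (p(N, C) = (C + N)*(-6) = -6*C - 6*N)
T = -63 (T = -76 + 13 = -63)
I(A, z) = -63
-20205/I(164, 75) + p((-29 - 21)*(23 + 72), -147)/3443 = -20205/(-63) + (-6*(-147) - 6*(-29 - 21)*(23 + 72))/3443 = -20205*(-1/63) + (882 - (-300)*95)*(1/3443) = 2245/7 + (882 - 6*(-4750))*(1/3443) = 2245/7 + (882 + 28500)*(1/3443) = 2245/7 + 29382*(1/3443) = 2245/7 + 29382/3443 = 7935209/24101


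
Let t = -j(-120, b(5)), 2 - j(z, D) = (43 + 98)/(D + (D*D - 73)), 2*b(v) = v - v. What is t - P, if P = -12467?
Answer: 909804/73 ≈ 12463.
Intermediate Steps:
b(v) = 0 (b(v) = (v - v)/2 = (½)*0 = 0)
j(z, D) = 2 - 141/(-73 + D + D²) (j(z, D) = 2 - (43 + 98)/(D + (D*D - 73)) = 2 - 141/(D + (D² - 73)) = 2 - 141/(D + (-73 + D²)) = 2 - 141/(-73 + D + D²))
t = -287/73 (t = -(-287 + 2*0 + 2*0²)/(-73 + 0 + 0²) = -(-287 + 0 + 2*0)/(-73 + 0 + 0) = -(-287 + 0 + 0)/(-73) = -(-1)*(-287)/73 = -1*287/73 = -287/73 ≈ -3.9315)
t - P = -287/73 - 1*(-12467) = -287/73 + 12467 = 909804/73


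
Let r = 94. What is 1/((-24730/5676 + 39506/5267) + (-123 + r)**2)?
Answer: 14947746/12618045959 ≈ 0.0011846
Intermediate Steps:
1/((-24730/5676 + 39506/5267) + (-123 + r)**2) = 1/((-24730/5676 + 39506/5267) + (-123 + 94)**2) = 1/((-24730*1/5676 + 39506*(1/5267)) + (-29)**2) = 1/((-12365/2838 + 39506/5267) + 841) = 1/(46991573/14947746 + 841) = 1/(12618045959/14947746) = 14947746/12618045959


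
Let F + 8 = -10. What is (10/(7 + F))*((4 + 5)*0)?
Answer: 0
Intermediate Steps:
F = -18 (F = -8 - 10 = -18)
(10/(7 + F))*((4 + 5)*0) = (10/(7 - 18))*((4 + 5)*0) = (10/(-11))*(9*0) = -1/11*10*0 = -10/11*0 = 0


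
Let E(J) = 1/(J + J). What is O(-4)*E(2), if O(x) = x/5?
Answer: -1/5 ≈ -0.20000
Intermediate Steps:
O(x) = x/5 (O(x) = x*(1/5) = x/5)
E(J) = 1/(2*J)
O(-4)*E(2) = ((1/5)*(-4))*((1/2)/2) = -2/(5*2) = -4/5*1/4 = -1/5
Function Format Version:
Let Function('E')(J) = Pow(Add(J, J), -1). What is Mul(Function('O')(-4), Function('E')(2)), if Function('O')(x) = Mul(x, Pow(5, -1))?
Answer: Rational(-1, 5) ≈ -0.20000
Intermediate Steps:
Function('O')(x) = Mul(Rational(1, 5), x) (Function('O')(x) = Mul(x, Rational(1, 5)) = Mul(Rational(1, 5), x))
Function('E')(J) = Mul(Rational(1, 2), Pow(J, -1)) (Function('E')(J) = Pow(Mul(2, J), -1) = Mul(Rational(1, 2), Pow(J, -1)))
Mul(Function('O')(-4), Function('E')(2)) = Mul(Mul(Rational(1, 5), -4), Mul(Rational(1, 2), Pow(2, -1))) = Mul(Rational(-4, 5), Mul(Rational(1, 2), Rational(1, 2))) = Mul(Rational(-4, 5), Rational(1, 4)) = Rational(-1, 5)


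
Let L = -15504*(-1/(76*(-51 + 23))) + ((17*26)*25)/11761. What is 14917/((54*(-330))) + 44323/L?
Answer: -65032610396957/9310255020 ≈ -6985.1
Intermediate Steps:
L = -522461/82327 (L = -15504/((-76*(-28))) + (442*25)*(1/11761) = -15504/2128 + 11050*(1/11761) = -15504*1/2128 + 11050/11761 = -51/7 + 11050/11761 = -522461/82327 ≈ -6.3462)
14917/((54*(-330))) + 44323/L = 14917/((54*(-330))) + 44323/(-522461/82327) = 14917/(-17820) + 44323*(-82327/522461) = 14917*(-1/17820) - 3648979621/522461 = -14917/17820 - 3648979621/522461 = -65032610396957/9310255020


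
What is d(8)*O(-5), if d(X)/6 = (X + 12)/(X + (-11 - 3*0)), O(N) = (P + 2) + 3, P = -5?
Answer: 0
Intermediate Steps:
O(N) = 0 (O(N) = (-5 + 2) + 3 = -3 + 3 = 0)
d(X) = 6*(12 + X)/(-11 + X) (d(X) = 6*((X + 12)/(X + (-11 - 3*0))) = 6*((12 + X)/(X + (-11 - 1*0))) = 6*((12 + X)/(X + (-11 + 0))) = 6*((12 + X)/(X - 11)) = 6*((12 + X)/(-11 + X)) = 6*(12 + X)/(-11 + X))
d(8)*O(-5) = (6*(12 + 8)/(-11 + 8))*0 = (6*20/(-3))*0 = (6*(-⅓)*20)*0 = -40*0 = 0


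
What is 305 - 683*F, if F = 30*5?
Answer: -102145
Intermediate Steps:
F = 150
305 - 683*F = 305 - 683*150 = 305 - 102450 = -102145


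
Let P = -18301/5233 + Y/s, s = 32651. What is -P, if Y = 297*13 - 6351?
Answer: 610576121/170862683 ≈ 3.5735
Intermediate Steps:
Y = -2490 (Y = 3861 - 6351 = -2490)
P = -610576121/170862683 (P = -18301/5233 - 2490/32651 = -610576121/170862683 ≈ -3.5735)
-P = -1*(-610576121/170862683) = 610576121/170862683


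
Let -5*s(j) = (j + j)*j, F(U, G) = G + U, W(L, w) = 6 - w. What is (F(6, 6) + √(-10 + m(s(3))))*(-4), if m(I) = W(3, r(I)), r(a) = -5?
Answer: -52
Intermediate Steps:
s(j) = -2*j²/5 (s(j) = -(j + j)*j/5 = -2*j*j/5 = -2*j²/5)
m(I) = 11 (m(I) = 6 - 1*(-5) = 6 + 5 = 11)
(F(6, 6) + √(-10 + m(s(3))))*(-4) = ((6 + 6) + √(-10 + 11))*(-4) = (12 + √1)*(-4) = (12 + 1)*(-4) = 13*(-4) = -52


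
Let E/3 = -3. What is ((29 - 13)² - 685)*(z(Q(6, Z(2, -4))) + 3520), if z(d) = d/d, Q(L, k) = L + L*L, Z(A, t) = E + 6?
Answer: -1510509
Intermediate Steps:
E = -9 (E = 3*(-3) = -9)
Z(A, t) = -3 (Z(A, t) = -9 + 6 = -3)
Q(L, k) = L + L²
z(d) = 1
((29 - 13)² - 685)*(z(Q(6, Z(2, -4))) + 3520) = ((29 - 13)² - 685)*(1 + 3520) = (16² - 685)*3521 = (256 - 685)*3521 = -429*3521 = -1510509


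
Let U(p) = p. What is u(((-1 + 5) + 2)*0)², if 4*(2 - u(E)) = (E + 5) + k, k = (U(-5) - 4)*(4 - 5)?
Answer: 9/4 ≈ 2.2500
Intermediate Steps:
k = 9 (k = (-5 - 4)*(4 - 5) = -9*(-1) = 9)
u(E) = -3/2 - E/4 (u(E) = 2 - ((E + 5) + 9)/4 = 2 - ((5 + E) + 9)/4 = 2 - (14 + E)/4 = 2 + (-7/2 - E/4) = -3/2 - E/4)
u(((-1 + 5) + 2)*0)² = (-3/2 - ((-1 + 5) + 2)*0/4)² = (-3/2 - (4 + 2)*0/4)² = (-3/2 - 3*0/2)² = (-3/2 - ¼*0)² = (-3/2 + 0)² = (-3/2)² = 9/4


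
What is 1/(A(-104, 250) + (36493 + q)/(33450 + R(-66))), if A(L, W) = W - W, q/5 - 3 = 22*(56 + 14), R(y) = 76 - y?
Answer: 4199/5526 ≈ 0.75986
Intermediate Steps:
q = 7715 (q = 15 + 5*(22*(56 + 14)) = 15 + 5*(22*70) = 15 + 5*1540 = 15 + 7700 = 7715)
A(L, W) = 0
1/(A(-104, 250) + (36493 + q)/(33450 + R(-66))) = 1/(0 + (36493 + 7715)/(33450 + (76 - 1*(-66)))) = 1/(0 + 44208/(33450 + (76 + 66))) = 1/(0 + 44208/(33450 + 142)) = 1/(0 + 44208/33592) = 1/(0 + 44208*(1/33592)) = 1/(0 + 5526/4199) = 1/(5526/4199) = 4199/5526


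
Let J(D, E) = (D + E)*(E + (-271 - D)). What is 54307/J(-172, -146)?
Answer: 54307/77910 ≈ 0.69705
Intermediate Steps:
J(D, E) = (D + E)*(-271 + E - D)
54307/J(-172, -146) = 54307/((-146)² - 1*(-172)² - 271*(-172) - 271*(-146)) = 54307/(21316 - 1*29584 + 46612 + 39566) = 54307/(21316 - 29584 + 46612 + 39566) = 54307/77910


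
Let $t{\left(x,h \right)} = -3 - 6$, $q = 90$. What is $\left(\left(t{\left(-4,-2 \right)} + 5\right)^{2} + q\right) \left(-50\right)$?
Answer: $-5300$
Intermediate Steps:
$t{\left(x,h \right)} = -9$ ($t{\left(x,h \right)} = -3 - 6 = -9$)
$\left(\left(t{\left(-4,-2 \right)} + 5\right)^{2} + q\right) \left(-50\right) = \left(\left(-9 + 5\right)^{2} + 90\right) \left(-50\right) = \left(\left(-4\right)^{2} + 90\right) \left(-50\right) = \left(16 + 90\right) \left(-50\right) = 106 \left(-50\right) = -5300$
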